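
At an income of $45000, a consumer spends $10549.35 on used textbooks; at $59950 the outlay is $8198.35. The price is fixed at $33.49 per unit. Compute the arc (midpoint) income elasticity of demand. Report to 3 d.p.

-0.880

With a constant price, Q₁ = 10549.35/33.49 = 315.000 and Q₂ = 8198.35/33.49 = 244.800 (equivalently, work directly with expenditure since P cancels).
Midpoint %ΔQ = (8198.35 − 10549.35)/9373.85 = -0.25080; midpoint %ΔI = (59950 − 45000)/52475 = 0.28490.
η = -0.25080 / 0.28490 = -0.880.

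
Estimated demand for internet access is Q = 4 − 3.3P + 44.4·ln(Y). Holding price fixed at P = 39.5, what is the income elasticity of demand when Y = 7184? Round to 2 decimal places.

0.17

At P = 39.5, Y = 7184: Q = 267.905.
Holding P constant, ∂Q/∂Y = 44.4/Y = 0.0061804.
η_Y = (∂Q/∂Y)·(Y/Q) = 0.0061804 × (7184/267.905) = 0.17.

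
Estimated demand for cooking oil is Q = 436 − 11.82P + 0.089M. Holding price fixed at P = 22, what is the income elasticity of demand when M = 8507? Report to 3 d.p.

0.811

At P = 22, M = 8507: Q = 933.083.
Holding P constant, ∂Q/∂M = 0.089.
η_M = (∂Q/∂M)·(M/Q) = 0.089 × (8507/933.083) = 0.811.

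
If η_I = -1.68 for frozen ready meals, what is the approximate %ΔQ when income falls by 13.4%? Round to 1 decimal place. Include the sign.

%ΔQ ≈ η × %ΔI = -1.68 × (-13.4%) = 22.5%.

22.5%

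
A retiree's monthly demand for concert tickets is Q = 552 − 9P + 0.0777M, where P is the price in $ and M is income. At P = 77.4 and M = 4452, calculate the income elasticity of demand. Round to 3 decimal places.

1.718

At P = 77.4, M = 4452: Q = 201.320.
Holding P constant, ∂Q/∂M = 0.0777.
η_M = (∂Q/∂M)·(M/Q) = 0.0777 × (4452/201.320) = 1.718.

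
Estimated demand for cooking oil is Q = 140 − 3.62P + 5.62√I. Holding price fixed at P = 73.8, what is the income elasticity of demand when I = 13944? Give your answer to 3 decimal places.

0.619

At P = 73.8, I = 13944: Q = 536.480.
Holding P constant, ∂Q/∂I = 5.62/(2√I) = 0.0237965.
η_I = (∂Q/∂I)·(I/Q) = 0.0237965 × (13944/536.480) = 0.619.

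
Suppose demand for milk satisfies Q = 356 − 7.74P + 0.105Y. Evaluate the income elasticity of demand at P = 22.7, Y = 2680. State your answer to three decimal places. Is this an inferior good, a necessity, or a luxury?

At P = 22.7, Y = 2680: Q = 461.702.
Holding P constant, ∂Q/∂Y = 0.105.
η_Y = (∂Q/∂Y)·(Y/Q) = 0.105 × (2680/461.702) = 0.609.
Since 0 < η < 1, this is a necessity.

0.609 (necessity)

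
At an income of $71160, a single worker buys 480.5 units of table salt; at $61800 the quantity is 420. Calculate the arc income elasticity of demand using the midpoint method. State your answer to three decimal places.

0.954

ΔQ = 420 − 480.5 = -60.5; midpoint Q̄ = (480.5 + 420)/2 = 450.25.
ΔI = 61800 − 71160 = -9360; midpoint Ī = (71160 + 61800)/2 = 66480.
η = (ΔQ/Q̄) ÷ (ΔI/Ī) = (-60.5/450.25) ÷ (-9360/66480) = 0.954.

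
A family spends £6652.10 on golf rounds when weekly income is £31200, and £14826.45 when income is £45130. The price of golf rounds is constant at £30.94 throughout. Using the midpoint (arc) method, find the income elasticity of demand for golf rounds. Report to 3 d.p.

2.085

With a constant price, Q₁ = 6652.10/30.94 = 215.000 and Q₂ = 14826.45/30.94 = 479.200 (equivalently, work directly with expenditure since P cancels).
Midpoint %ΔQ = (14826.45 − 6652.10)/10739.28 = 0.76116; midpoint %ΔI = (45130 − 31200)/38165 = 0.36499.
η = 0.76116 / 0.36499 = 2.085.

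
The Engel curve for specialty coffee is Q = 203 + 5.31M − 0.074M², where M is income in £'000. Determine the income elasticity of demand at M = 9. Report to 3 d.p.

At M = 9: Q = 244.7960.
dQ/dM = 5.31 − 0.148M = 3.97800.
η = (dQ/dM)·(M/Q) = 3.97800 × (9/244.7960) = 0.146.

0.146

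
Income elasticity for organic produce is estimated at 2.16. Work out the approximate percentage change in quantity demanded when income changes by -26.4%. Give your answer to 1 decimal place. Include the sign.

-57.0%

%ΔQ ≈ η × %ΔI = 2.16 × (-26.4%) = -57.0%.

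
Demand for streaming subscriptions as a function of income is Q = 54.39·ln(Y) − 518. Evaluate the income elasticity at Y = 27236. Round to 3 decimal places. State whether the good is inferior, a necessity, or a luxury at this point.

1.452 (luxury)

At Y = 27236: Q = 37.447.
dQ/dY = 54.39/Y = 0.00199699 at this income.
η = (dQ/dY)·(Y/Q) = 0.00199699 × (27236/37.447) = 1.452.
Since η > 1, the good is a luxury.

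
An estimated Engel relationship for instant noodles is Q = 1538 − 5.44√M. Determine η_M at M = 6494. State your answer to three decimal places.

At M = 6494: Q = 1099.616.
dQ/dM = -5.44/(2√M) = -0.033753 at this income.
η = (dQ/dM)·(M/Q) = -0.033753 × (6494/1099.616) = -0.199.

-0.199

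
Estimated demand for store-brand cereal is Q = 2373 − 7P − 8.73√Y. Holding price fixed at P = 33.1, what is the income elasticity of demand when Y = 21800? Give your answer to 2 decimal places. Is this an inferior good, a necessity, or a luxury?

At P = 33.1, Y = 21800: Q = 852.331.
Holding P constant, ∂Q/∂Y = -8.73/(2√Y) = -0.0295635.
η_Y = (∂Q/∂Y)·(Y/Q) = -0.0295635 × (21800/852.331) = -0.76.
Since η < 0, this is an inferior good.

-0.76 (inferior good)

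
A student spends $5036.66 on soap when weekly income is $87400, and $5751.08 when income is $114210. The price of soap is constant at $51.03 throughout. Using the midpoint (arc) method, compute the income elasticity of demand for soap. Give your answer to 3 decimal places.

With a constant price, Q₁ = 5036.66/51.03 = 98.700 and Q₂ = 5751.08/51.03 = 112.700 (equivalently, work directly with expenditure since P cancels).
Midpoint %ΔQ = (5751.08 − 5036.66)/5393.87 = 0.13245; midpoint %ΔI = (114210 − 87400)/100805 = 0.26596.
η = 0.13245 / 0.26596 = 0.498.

0.498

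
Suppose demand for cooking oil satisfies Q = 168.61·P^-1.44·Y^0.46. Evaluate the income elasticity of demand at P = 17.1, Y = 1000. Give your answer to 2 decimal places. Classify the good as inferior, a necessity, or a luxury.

0.46 (necessity)

For a multiplicative demand Q = A·P^α·Y^β, the income elasticity is β everywhere.
Here β = 0.46, so η = 0.46.
Since 0 < η < 1, this is a necessity.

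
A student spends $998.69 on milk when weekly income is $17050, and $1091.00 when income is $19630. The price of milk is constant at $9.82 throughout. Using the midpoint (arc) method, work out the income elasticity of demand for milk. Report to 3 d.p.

0.628

With a constant price, Q₁ = 998.69/9.82 = 101.700 and Q₂ = 1091.00/9.82 = 111.100 (equivalently, work directly with expenditure since P cancels).
Midpoint %ΔQ = (1091.00 − 998.69)/1044.85 = 0.08835; midpoint %ΔI = (19630 − 17050)/18340 = 0.14068.
η = 0.08835 / 0.14068 = 0.628.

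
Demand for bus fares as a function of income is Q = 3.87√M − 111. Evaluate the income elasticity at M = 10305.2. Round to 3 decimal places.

0.697

At M = 10305.2: Q = 281.861.
dQ/dM = 3.87/(2√M) = 0.0190613 at this income.
η = (dQ/dM)·(M/Q) = 0.0190613 × (10305.2/281.861) = 0.697.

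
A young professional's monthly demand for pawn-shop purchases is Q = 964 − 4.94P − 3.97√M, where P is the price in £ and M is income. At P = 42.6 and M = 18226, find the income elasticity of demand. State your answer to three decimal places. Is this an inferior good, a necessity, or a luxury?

At P = 42.6, M = 18226: Q = 217.591.
Holding P constant, ∂Q/∂M = -3.97/(2√M) = -0.0147033.
η_M = (∂Q/∂M)·(M/Q) = -0.0147033 × (18226/217.591) = -1.232.
Since η < 0, this is an inferior good.

-1.232 (inferior good)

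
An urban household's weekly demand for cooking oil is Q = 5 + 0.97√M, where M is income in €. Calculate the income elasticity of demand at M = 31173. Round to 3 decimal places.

At M = 31173: Q = 176.262.
dQ/dM = 0.97/(2√M) = 0.00274696 at this income.
η = (dQ/dM)·(M/Q) = 0.00274696 × (31173/176.262) = 0.486.

0.486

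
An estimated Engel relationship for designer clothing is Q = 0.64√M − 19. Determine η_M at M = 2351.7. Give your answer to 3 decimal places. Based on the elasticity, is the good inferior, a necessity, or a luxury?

1.289 (luxury)

At M = 2351.7: Q = 12.036.
dQ/dM = 0.64/(2√M) = 0.00659871 at this income.
η = (dQ/dM)·(M/Q) = 0.00659871 × (2351.7/12.036) = 1.289.
Since η > 1, the good is a luxury.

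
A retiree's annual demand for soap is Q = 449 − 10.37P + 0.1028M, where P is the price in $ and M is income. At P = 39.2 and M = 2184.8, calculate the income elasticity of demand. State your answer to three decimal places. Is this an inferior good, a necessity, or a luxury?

0.841 (necessity)

At P = 39.2, M = 2184.8: Q = 267.093.
Holding P constant, ∂Q/∂M = 0.1028.
η_M = (∂Q/∂M)·(M/Q) = 0.1028 × (2184.8/267.093) = 0.841.
Since 0 < η < 1, this is a necessity.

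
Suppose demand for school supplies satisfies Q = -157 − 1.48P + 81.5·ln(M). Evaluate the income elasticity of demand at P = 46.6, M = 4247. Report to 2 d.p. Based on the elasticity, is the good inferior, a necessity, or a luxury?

At P = 46.6, M = 4247: Q = 454.880.
Holding P constant, ∂Q/∂M = 81.5/M = 0.01919.
η_M = (∂Q/∂M)·(M/Q) = 0.01919 × (4247/454.880) = 0.18.
Since 0 < η < 1, this is a necessity.

0.18 (necessity)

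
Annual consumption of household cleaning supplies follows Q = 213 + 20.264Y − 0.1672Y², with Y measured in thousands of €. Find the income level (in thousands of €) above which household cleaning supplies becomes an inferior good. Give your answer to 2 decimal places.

60.60

dQ/dY = 20.264 − 0.3344Y.
The good is inferior where dQ/dY < 0. Setting dQ/dY = 0 gives Y = 20.264 / 0.3344 = 60.60.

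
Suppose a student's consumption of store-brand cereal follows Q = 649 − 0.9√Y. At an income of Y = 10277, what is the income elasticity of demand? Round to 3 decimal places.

At Y = 10277: Q = 557.762.
dQ/dY = -0.9/(2√Y) = -0.00443894 at this income.
η = (dQ/dY)·(Y/Q) = -0.00443894 × (10277/557.762) = -0.082.

-0.082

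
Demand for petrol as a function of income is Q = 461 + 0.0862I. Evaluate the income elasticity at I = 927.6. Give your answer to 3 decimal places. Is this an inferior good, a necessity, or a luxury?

At I = 927.6: Q = 540.959.
dQ/dI = 0.0862.
η = (dQ/dI)·(I/Q) = 0.0862 × (927.6/540.959) = 0.148.
Since 0 < η < 1, the good is a necessity.

0.148 (necessity)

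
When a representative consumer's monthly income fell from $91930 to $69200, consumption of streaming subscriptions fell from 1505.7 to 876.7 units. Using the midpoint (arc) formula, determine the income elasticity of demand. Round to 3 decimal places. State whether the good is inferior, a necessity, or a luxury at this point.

1.872 (luxury)

ΔQ = 876.7 − 1505.7 = -629; midpoint Q̄ = (1505.7 + 876.7)/2 = 1191.2.
ΔI = 69200 − 91930 = -22730; midpoint Ī = (91930 + 69200)/2 = 80565.
η = (ΔQ/Q̄) ÷ (ΔI/Ī) = (-629/1191.2) ÷ (-22730/80565) = 1.872.
η > 1 ⇒ luxury.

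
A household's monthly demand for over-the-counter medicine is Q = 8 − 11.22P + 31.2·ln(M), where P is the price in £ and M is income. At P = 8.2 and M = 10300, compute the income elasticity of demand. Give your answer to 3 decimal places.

0.153

At P = 8.2, M = 10300: Q = 204.281.
Holding P constant, ∂Q/∂M = 31.2/M = 0.00302913.
η_M = (∂Q/∂M)·(M/Q) = 0.00302913 × (10300/204.281) = 0.153.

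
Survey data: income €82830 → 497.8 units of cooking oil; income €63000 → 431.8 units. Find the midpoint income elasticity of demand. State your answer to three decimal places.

ΔQ = 431.8 − 497.8 = -66; midpoint Q̄ = (497.8 + 431.8)/2 = 464.8.
ΔI = 63000 − 82830 = -19830; midpoint Ī = (82830 + 63000)/2 = 72915.
η = (ΔQ/Q̄) ÷ (ΔI/Ī) = (-66/464.8) ÷ (-19830/72915) = 0.522.

0.522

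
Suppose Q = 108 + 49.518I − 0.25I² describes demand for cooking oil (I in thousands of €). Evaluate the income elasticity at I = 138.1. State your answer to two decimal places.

At I = 138.1: Q = 2178.5333.
dQ/dI = 49.518 − 0.5I = -19.53200.
η = (dQ/dI)·(I/Q) = -19.53200 × (138.1/2178.5333) = -1.24.

-1.24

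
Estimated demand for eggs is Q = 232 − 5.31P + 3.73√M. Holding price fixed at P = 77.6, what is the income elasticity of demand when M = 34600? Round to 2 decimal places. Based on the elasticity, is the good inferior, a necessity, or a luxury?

0.68 (necessity)

At P = 77.6, M = 34600: Q = 513.764.
Holding P constant, ∂Q/∂M = 3.73/(2√M) = 0.0100263.
η_M = (∂Q/∂M)·(M/Q) = 0.0100263 × (34600/513.764) = 0.68.
Since 0 < η < 1, this is a necessity.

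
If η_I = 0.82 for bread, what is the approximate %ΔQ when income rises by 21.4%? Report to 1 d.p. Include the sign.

%ΔQ ≈ η × %ΔI = 0.82 × 21.4% = 17.5%.

17.5%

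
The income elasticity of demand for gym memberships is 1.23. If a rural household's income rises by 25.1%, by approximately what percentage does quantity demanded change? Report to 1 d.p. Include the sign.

30.9%

%ΔQ ≈ η × %ΔI = 1.23 × 25.1% = 30.9%.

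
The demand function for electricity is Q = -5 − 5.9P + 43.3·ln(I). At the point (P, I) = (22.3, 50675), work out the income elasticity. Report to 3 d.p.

0.130

At P = 22.3, I = 50675: Q = 332.507.
Holding P constant, ∂Q/∂I = 43.3/I = 0.000854465.
η_I = (∂Q/∂I)·(I/Q) = 0.000854465 × (50675/332.507) = 0.130.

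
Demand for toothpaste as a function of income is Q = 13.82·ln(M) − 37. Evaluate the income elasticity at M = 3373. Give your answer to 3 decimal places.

At M = 3373: Q = 75.268.
dQ/dM = 13.82/M = 0.00409724 at this income.
η = (dQ/dM)·(M/Q) = 0.00409724 × (3373/75.268) = 0.184.

0.184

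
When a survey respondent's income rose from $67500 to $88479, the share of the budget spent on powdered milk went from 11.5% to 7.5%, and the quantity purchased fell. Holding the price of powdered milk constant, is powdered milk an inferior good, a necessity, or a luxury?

inferior good

Quantity demanded falls as income rises, so η < 0.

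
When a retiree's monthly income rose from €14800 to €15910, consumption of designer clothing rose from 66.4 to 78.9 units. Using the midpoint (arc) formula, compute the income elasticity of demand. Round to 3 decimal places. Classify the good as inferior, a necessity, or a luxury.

2.380 (luxury)

ΔQ = 78.9 − 66.4 = 12.5; midpoint Q̄ = (66.4 + 78.9)/2 = 72.65.
ΔI = 15910 − 14800 = 1110; midpoint Ī = (14800 + 15910)/2 = 15355.
η = (ΔQ/Q̄) ÷ (ΔI/Ī) = (12.5/72.65) ÷ (1110/15355) = 2.380.
η > 1 ⇒ luxury.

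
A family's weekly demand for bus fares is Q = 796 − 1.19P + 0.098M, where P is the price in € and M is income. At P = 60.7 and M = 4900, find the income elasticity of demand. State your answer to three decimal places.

0.399

At P = 60.7, M = 4900: Q = 1203.967.
Holding P constant, ∂Q/∂M = 0.098.
η_M = (∂Q/∂M)·(M/Q) = 0.098 × (4900/1203.967) = 0.399.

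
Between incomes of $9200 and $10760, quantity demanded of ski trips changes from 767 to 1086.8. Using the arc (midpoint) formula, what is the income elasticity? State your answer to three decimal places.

ΔQ = 1086.8 − 767 = 319.8; midpoint Q̄ = (767 + 1086.8)/2 = 926.9.
ΔI = 10760 − 9200 = 1560; midpoint Ī = (9200 + 10760)/2 = 9980.
η = (ΔQ/Q̄) ÷ (ΔI/Ī) = (319.8/926.9) ÷ (1560/9980) = 2.207.

2.207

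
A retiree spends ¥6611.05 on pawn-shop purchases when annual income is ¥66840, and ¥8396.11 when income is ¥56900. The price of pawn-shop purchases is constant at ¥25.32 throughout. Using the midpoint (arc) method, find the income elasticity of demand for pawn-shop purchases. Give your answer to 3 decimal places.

-1.481

With a constant price, Q₁ = 6611.05/25.32 = 261.100 and Q₂ = 8396.11/25.32 = 331.600 (equivalently, work directly with expenditure since P cancels).
Midpoint %ΔQ = (8396.11 − 6611.05)/7503.58 = 0.23789; midpoint %ΔI = (56900 − 66840)/61870 = -0.16066.
η = 0.23789 / -0.16066 = -1.481.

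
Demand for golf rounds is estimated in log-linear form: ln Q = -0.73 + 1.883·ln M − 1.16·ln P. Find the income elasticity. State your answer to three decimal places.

1.883

In a log-linear demand, the coefficient on ln M is the income elasticity.
So η = 1.883.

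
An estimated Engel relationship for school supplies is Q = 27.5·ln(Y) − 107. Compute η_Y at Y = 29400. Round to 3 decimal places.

0.156

At Y = 29400: Q = 175.941.
dQ/dY = 27.5/Y = 0.000935374 at this income.
η = (dQ/dY)·(Y/Q) = 0.000935374 × (29400/175.941) = 0.156.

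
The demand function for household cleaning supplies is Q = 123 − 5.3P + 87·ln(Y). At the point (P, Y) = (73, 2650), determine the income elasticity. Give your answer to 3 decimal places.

0.206

At P = 73, Y = 2650: Q = 421.861.
Holding P constant, ∂Q/∂Y = 87/Y = 0.0328302.
η_Y = (∂Q/∂Y)·(Y/Q) = 0.0328302 × (2650/421.861) = 0.206.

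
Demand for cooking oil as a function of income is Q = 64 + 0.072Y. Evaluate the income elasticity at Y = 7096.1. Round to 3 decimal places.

At Y = 7096.1: Q = 574.919.
dQ/dY = 0.072.
η = (dQ/dY)·(Y/Q) = 0.072 × (7096.1/574.919) = 0.889.

0.889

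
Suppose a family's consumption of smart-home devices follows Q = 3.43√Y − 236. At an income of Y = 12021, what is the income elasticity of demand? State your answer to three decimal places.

At Y = 12021: Q = 140.066.
dQ/dY = 3.43/(2√Y) = 0.0156421 at this income.
η = (dQ/dY)·(Y/Q) = 0.0156421 × (12021/140.066) = 1.342.

1.342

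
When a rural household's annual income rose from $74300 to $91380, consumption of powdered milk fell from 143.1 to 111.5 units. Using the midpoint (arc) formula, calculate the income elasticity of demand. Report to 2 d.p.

-1.20

ΔQ = 111.5 − 143.1 = -31.6; midpoint Q̄ = (143.1 + 111.5)/2 = 127.3.
ΔI = 91380 − 74300 = 17080; midpoint Ī = (74300 + 91380)/2 = 82840.
η = (ΔQ/Q̄) ÷ (ΔI/Ī) = (-31.6/127.3) ÷ (17080/82840) = -1.20.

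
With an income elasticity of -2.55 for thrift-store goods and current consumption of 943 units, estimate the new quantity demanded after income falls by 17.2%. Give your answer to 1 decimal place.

%ΔQ ≈ η × %ΔI = -2.55 × (-17.2%) = 43.86%.
New Q ≈ 943 × (1 + 0.4386) = 1356.6.

1356.6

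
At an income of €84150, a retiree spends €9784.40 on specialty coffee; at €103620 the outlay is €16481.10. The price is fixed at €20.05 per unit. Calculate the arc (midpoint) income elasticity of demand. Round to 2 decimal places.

With a constant price, Q₁ = 9784.40/20.05 = 488.000 and Q₂ = 16481.10/20.05 = 822.000 (equivalently, work directly with expenditure since P cancels).
Midpoint %ΔQ = (16481.10 − 9784.40)/13132.75 = 0.50992; midpoint %ΔI = (103620 − 84150)/93885 = 0.20738.
η = 0.50992 / 0.20738 = 2.46.

2.46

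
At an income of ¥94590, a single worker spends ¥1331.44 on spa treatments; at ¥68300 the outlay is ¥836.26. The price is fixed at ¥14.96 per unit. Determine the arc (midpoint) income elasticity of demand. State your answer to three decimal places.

1.415

With a constant price, Q₁ = 1331.44/14.96 = 89.000 and Q₂ = 836.26/14.96 = 55.900 (equivalently, work directly with expenditure since P cancels).
Midpoint %ΔQ = (836.26 − 1331.44)/1083.85 = -0.45687; midpoint %ΔI = (68300 − 94590)/81445 = -0.32279.
η = -0.45687 / -0.32279 = 1.415.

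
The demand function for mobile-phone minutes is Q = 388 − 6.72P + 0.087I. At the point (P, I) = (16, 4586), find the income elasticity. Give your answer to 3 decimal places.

At P = 16, I = 4586: Q = 679.462.
Holding P constant, ∂Q/∂I = 0.087.
η_I = (∂Q/∂I)·(I/Q) = 0.087 × (4586/679.462) = 0.587.

0.587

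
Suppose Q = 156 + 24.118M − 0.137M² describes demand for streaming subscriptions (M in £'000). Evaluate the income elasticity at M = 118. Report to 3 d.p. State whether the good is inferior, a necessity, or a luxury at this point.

-0.886 (inferior good)

At M = 118: Q = 1094.3360.
dQ/dM = 24.118 − 0.274M = -8.21400.
η = (dQ/dM)·(M/Q) = -8.21400 × (118/1094.3360) = -0.886.
η < 0 ⇒ inferior good.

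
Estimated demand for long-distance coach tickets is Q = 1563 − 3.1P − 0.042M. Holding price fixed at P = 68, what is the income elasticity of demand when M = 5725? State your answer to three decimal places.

At P = 68, M = 5725: Q = 1111.750.
Holding P constant, ∂Q/∂M = −0.042.
η_M = (∂Q/∂M)·(M/Q) = -0.042 × (5725/1111.750) = -0.216.

-0.216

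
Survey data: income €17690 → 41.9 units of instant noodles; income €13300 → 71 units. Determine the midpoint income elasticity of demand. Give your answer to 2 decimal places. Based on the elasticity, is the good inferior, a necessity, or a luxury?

ΔQ = 71 − 41.9 = 29.1; midpoint Q̄ = (41.9 + 71)/2 = 56.45.
ΔI = 13300 − 17690 = -4390; midpoint Ī = (17690 + 13300)/2 = 15495.
η = (ΔQ/Q̄) ÷ (ΔI/Ī) = (29.1/56.45) ÷ (-4390/15495) = -1.82.
η < 0 ⇒ inferior good.

-1.82 (inferior good)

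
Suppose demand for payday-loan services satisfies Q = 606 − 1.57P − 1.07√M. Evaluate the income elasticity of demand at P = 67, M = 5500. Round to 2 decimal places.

-0.09

At P = 67, M = 5500: Q = 421.457.
Holding P constant, ∂Q/∂M = -1.07/(2√M) = -0.00721394.
η_M = (∂Q/∂M)·(M/Q) = -0.00721394 × (5500/421.457) = -0.09.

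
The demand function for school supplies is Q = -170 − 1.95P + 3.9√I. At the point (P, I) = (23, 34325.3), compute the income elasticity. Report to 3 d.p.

0.712

At P = 23, I = 34325.3: Q = 507.706.
Holding P constant, ∂Q/∂I = 3.9/(2√I) = 0.0105251.
η_I = (∂Q/∂I)·(I/Q) = 0.0105251 × (34325.3/507.706) = 0.712.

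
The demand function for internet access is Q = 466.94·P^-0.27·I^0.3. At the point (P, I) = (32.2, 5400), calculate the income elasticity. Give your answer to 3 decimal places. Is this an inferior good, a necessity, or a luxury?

0.300 (necessity)

For a multiplicative demand Q = A·P^α·I^β, the income elasticity is β everywhere.
Here β = 0.3, so η = 0.300.
Since 0 < η < 1, this is a necessity.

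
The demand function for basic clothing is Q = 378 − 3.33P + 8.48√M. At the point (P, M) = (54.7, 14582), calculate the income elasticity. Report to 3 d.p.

At P = 54.7, M = 14582: Q = 1219.859.
Holding P constant, ∂Q/∂M = 8.48/(2√M) = 0.0351121.
η_M = (∂Q/∂M)·(M/Q) = 0.0351121 × (14582/1219.859) = 0.420.

0.420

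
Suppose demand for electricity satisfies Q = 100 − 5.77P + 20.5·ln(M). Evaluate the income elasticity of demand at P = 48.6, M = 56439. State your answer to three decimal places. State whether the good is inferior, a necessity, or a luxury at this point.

At P = 48.6, M = 56439: Q = 43.867.
Holding P constant, ∂Q/∂M = 20.5/M = 0.000363224.
η_M = (∂Q/∂M)·(M/Q) = 0.000363224 × (56439/43.867) = 0.467.
Since 0 < η < 1, this is a necessity.

0.467 (necessity)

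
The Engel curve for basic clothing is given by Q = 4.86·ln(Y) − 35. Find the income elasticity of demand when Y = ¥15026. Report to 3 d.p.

At Y = 15026: Q = 11.741.
dQ/dY = 4.86/Y = 0.000323439 at this income.
η = (dQ/dY)·(Y/Q) = 0.000323439 × (15026/11.741) = 0.414.

0.414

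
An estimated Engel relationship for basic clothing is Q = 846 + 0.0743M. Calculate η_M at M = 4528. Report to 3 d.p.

At M = 4528: Q = 1182.430.
dQ/dM = 0.0743.
η = (dQ/dM)·(M/Q) = 0.0743 × (4528/1182.430) = 0.285.

0.285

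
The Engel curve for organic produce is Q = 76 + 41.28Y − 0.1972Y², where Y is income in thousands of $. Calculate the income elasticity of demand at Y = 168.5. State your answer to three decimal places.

At Y = 168.5: Q = 1432.7283.
dQ/dY = 41.28 − 0.3944Y = -25.17640.
η = (dQ/dY)·(Y/Q) = -25.17640 × (168.5/1432.7283) = -2.961.

-2.961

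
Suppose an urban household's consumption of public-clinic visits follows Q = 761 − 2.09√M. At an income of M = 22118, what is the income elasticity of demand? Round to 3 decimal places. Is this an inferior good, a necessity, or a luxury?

At M = 22118: Q = 450.173.
dQ/dM = -2.09/(2√M) = -0.00702657 at this income.
η = (dQ/dM)·(M/Q) = -0.00702657 × (22118/450.173) = -0.345.
Since η < 0, the good is an inferior good.

-0.345 (inferior good)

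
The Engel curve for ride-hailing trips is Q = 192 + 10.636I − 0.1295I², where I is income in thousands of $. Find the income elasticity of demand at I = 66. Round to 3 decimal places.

-1.292

At I = 66: Q = 329.8740.
dQ/dI = 10.636 − 0.259I = -6.45800.
η = (dQ/dI)·(I/Q) = -6.45800 × (66/329.8740) = -1.292.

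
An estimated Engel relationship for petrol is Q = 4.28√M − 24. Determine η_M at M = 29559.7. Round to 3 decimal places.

0.517

At M = 29559.7: Q = 711.858.
dQ/dM = 4.28/(2√M) = 0.012447 at this income.
η = (dQ/dM)·(M/Q) = 0.012447 × (29559.7/711.858) = 0.517.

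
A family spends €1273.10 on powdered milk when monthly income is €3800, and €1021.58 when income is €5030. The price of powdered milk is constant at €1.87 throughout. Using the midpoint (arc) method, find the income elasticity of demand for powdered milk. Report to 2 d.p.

-0.79

With a constant price, Q₁ = 1273.10/1.87 = 680.802 and Q₂ = 1021.58/1.87 = 546.299 (equivalently, work directly with expenditure since P cancels).
Midpoint %ΔQ = (1021.58 − 1273.10)/1147.34 = -0.21922; midpoint %ΔI = (5030 − 3800)/4415 = 0.27860.
η = -0.21922 / 0.27860 = -0.79.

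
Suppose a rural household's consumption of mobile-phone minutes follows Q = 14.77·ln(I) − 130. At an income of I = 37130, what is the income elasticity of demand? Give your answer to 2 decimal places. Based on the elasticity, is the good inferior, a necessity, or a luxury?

At I = 37130: Q = 25.413.
dQ/dI = 14.77/I = 0.000397792 at this income.
η = (dQ/dI)·(I/Q) = 0.000397792 × (37130/25.413) = 0.58.
Since 0 < η < 1, the good is a necessity.

0.58 (necessity)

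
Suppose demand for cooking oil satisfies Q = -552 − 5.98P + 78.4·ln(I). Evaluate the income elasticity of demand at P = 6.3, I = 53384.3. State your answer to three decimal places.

0.297

At P = 6.3, I = 53384.3: Q = 263.731.
Holding P constant, ∂Q/∂I = 78.4/I = 0.0014686.
η_I = (∂Q/∂I)·(I/Q) = 0.0014686 × (53384.3/263.731) = 0.297.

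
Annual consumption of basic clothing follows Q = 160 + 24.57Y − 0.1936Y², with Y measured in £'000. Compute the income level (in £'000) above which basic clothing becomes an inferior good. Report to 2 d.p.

63.46

dQ/dY = 24.57 − 0.3872Y.
The good is inferior where dQ/dY < 0. Setting dQ/dY = 0 gives Y = 24.57 / 0.3872 = 63.46.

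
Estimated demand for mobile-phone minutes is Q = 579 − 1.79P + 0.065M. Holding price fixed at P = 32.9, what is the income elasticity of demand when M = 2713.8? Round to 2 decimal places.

0.25

At P = 32.9, M = 2713.8: Q = 696.506.
Holding P constant, ∂Q/∂M = 0.065.
η_M = (∂Q/∂M)·(M/Q) = 0.065 × (2713.8/696.506) = 0.25.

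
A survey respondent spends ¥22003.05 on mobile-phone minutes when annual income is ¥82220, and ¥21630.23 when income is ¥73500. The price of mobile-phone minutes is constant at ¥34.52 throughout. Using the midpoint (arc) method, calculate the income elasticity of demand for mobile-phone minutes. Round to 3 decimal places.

With a constant price, Q₁ = 22003.05/34.52 = 637.400 and Q₂ = 21630.23/34.52 = 626.600 (equivalently, work directly with expenditure since P cancels).
Midpoint %ΔQ = (21630.23 − 22003.05)/21816.64 = -0.01709; midpoint %ΔI = (73500 − 82220)/77860 = -0.11200.
η = -0.01709 / -0.11200 = 0.153.

0.153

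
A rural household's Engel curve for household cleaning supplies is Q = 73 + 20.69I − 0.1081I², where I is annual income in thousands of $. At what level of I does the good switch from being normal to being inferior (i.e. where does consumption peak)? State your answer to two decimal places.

95.70

dQ/dI = 20.69 − 0.2162I.
The good is inferior where dQ/dI < 0. Setting dQ/dI = 0 gives I = 20.69 / 0.2162 = 95.70.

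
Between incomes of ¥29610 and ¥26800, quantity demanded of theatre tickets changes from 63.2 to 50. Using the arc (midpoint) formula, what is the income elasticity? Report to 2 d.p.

ΔQ = 50 − 63.2 = -13.2; midpoint Q̄ = (63.2 + 50)/2 = 56.6.
ΔI = 26800 − 29610 = -2810; midpoint Ī = (29610 + 26800)/2 = 28205.
η = (ΔQ/Q̄) ÷ (ΔI/Ī) = (-13.2/56.6) ÷ (-2810/28205) = 2.34.

2.34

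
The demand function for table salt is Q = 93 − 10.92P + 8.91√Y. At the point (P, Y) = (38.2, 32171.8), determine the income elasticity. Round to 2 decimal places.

0.63

At P = 38.2, Y = 32171.8: Q = 1273.998.
Holding P constant, ∂Q/∂Y = 8.91/(2√Y) = 0.0248376.
η_Y = (∂Q/∂Y)·(Y/Q) = 0.0248376 × (32171.8/1273.998) = 0.63.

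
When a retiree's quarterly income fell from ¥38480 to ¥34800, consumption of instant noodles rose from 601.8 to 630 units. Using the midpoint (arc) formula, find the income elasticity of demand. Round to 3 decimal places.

ΔQ = 630 − 601.8 = 28.2; midpoint Q̄ = (601.8 + 630)/2 = 615.9.
ΔI = 34800 − 38480 = -3680; midpoint Ī = (38480 + 34800)/2 = 36640.
η = (ΔQ/Q̄) ÷ (ΔI/Ī) = (28.2/615.9) ÷ (-3680/36640) = -0.456.

-0.456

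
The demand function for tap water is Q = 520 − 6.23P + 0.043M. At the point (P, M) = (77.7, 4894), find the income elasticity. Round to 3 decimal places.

0.854

At P = 77.7, M = 4894: Q = 246.371.
Holding P constant, ∂Q/∂M = 0.043.
η_M = (∂Q/∂M)·(M/Q) = 0.043 × (4894/246.371) = 0.854.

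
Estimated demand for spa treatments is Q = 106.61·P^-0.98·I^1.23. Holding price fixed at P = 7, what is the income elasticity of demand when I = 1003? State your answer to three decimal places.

For a multiplicative demand Q = A·P^α·I^β, the income elasticity is β everywhere.
Here β = 1.23, so η = 1.230.

1.230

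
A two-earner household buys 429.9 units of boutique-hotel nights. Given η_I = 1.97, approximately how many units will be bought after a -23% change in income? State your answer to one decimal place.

235.1

%ΔQ ≈ η × %ΔI = 1.97 × (-23%) = -45.31%.
New Q ≈ 429.9 × (1 − 0.4531) = 235.1.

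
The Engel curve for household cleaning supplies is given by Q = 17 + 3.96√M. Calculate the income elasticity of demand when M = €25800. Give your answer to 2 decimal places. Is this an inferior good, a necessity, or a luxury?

At M = 25800: Q = 653.070.
dQ/dM = 3.96/(2√M) = 0.0123269 at this income.
η = (dQ/dM)·(M/Q) = 0.0123269 × (25800/653.070) = 0.49.
Since 0 < η < 1, the good is a necessity.

0.49 (necessity)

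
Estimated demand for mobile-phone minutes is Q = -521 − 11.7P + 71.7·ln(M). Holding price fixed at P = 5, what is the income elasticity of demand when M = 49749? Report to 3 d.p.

0.366

At P = 5, M = 49749: Q = 195.917.
Holding P constant, ∂Q/∂M = 71.7/M = 0.00144123.
η_M = (∂Q/∂M)·(M/Q) = 0.00144123 × (49749/195.917) = 0.366.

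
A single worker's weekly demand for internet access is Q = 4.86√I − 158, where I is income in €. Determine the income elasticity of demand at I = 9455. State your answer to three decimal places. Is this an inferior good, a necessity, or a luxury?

0.751 (necessity)

At I = 9455: Q = 314.571.
dQ/dI = 4.86/(2√I) = 0.0249905 at this income.
η = (dQ/dI)·(I/Q) = 0.0249905 × (9455/314.571) = 0.751.
Since 0 < η < 1, the good is a necessity.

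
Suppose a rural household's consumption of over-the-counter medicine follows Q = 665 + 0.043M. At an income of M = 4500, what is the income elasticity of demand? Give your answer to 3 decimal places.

At M = 4500: Q = 858.500.
dQ/dM = 0.043.
η = (dQ/dM)·(M/Q) = 0.043 × (4500/858.500) = 0.225.

0.225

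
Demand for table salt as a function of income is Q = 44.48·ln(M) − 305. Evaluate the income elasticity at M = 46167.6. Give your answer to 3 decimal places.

0.258

At M = 46167.6: Q = 172.717.
dQ/dM = 44.48/M = 0.000963446 at this income.
η = (dQ/dM)·(M/Q) = 0.000963446 × (46167.6/172.717) = 0.258.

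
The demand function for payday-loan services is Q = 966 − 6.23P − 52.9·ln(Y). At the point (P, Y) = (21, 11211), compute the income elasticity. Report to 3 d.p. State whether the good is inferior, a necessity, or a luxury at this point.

-0.155 (inferior good)

At P = 21, Y = 11211: Q = 341.896.
Holding P constant, ∂Q/∂Y = -52.9/Y = -0.00471858.
η_Y = (∂Q/∂Y)·(Y/Q) = -0.00471858 × (11211/341.896) = -0.155.
Since η < 0, this is an inferior good.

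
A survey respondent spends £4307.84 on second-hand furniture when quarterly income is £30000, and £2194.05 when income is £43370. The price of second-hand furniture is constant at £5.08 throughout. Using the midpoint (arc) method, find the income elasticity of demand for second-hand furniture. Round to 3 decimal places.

-1.784

With a constant price, Q₁ = 4307.84/5.08 = 848.000 and Q₂ = 2194.05/5.08 = 431.900 (equivalently, work directly with expenditure since P cancels).
Midpoint %ΔQ = (2194.05 − 4307.84)/3250.95 = -0.65021; midpoint %ΔI = (43370 − 30000)/36685 = 0.36445.
η = -0.65021 / 0.36445 = -1.784.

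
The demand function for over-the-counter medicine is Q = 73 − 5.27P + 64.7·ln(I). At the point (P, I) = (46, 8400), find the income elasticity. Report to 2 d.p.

At P = 46, I = 8400: Q = 415.208.
Holding P constant, ∂Q/∂I = 64.7/I = 0.00770238.
η_I = (∂Q/∂I)·(I/Q) = 0.00770238 × (8400/415.208) = 0.16.

0.16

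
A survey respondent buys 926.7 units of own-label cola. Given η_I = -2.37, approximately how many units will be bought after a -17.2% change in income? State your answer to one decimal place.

%ΔQ ≈ η × %ΔI = -2.37 × (-17.2%) = 40.764%.
New Q ≈ 926.7 × (1 + 0.40764) = 1304.5.

1304.5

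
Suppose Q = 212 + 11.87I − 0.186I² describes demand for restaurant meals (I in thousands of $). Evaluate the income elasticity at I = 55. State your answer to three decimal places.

-1.563

At I = 55: Q = 302.2000.
dQ/dI = 11.87 − 0.372I = -8.59000.
η = (dQ/dI)·(I/Q) = -8.59000 × (55/302.2000) = -1.563.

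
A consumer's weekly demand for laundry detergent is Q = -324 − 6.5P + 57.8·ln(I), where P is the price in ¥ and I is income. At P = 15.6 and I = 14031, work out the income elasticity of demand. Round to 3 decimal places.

0.457

At P = 15.6, I = 14031: Q = 126.534.
Holding P constant, ∂Q/∂I = 57.8/I = 0.00411945.
η_I = (∂Q/∂I)·(I/Q) = 0.00411945 × (14031/126.534) = 0.457.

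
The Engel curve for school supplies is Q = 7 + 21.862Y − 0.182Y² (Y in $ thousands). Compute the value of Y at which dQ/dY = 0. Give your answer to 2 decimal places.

dQ/dY = 21.862 − 0.364Y.
The good is inferior where dQ/dY < 0. Setting dQ/dY = 0 gives Y = 21.862 / 0.364 = 60.06.

60.06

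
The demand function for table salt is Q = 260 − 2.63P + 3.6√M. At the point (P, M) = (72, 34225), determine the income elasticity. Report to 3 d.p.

0.452

At P = 72, M = 34225: Q = 736.640.
Holding P constant, ∂Q/∂M = 3.6/(2√M) = 0.00972973.
η_M = (∂Q/∂M)·(M/Q) = 0.00972973 × (34225/736.640) = 0.452.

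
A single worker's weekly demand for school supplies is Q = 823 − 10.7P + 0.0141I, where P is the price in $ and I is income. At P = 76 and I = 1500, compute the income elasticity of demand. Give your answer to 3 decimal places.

0.683

At P = 76, I = 1500: Q = 30.950.
Holding P constant, ∂Q/∂I = 0.0141.
η_I = (∂Q/∂I)·(I/Q) = 0.0141 × (1500/30.950) = 0.683.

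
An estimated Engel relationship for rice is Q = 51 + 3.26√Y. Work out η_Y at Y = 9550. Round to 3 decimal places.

0.431

At Y = 9550: Q = 369.581.
dQ/dY = 3.26/(2√Y) = 0.0166796 at this income.
η = (dQ/dY)·(Y/Q) = 0.0166796 × (9550/369.581) = 0.431.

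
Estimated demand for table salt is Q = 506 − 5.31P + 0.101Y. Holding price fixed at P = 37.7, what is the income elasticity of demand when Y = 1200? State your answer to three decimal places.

0.284

At P = 37.7, Y = 1200: Q = 427.013.
Holding P constant, ∂Q/∂Y = 0.101.
η_Y = (∂Q/∂Y)·(Y/Q) = 0.101 × (1200/427.013) = 0.284.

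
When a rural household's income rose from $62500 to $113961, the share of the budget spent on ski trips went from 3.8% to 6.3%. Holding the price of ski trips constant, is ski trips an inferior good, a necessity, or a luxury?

luxury

The budget share rises as income rises, so η > 1.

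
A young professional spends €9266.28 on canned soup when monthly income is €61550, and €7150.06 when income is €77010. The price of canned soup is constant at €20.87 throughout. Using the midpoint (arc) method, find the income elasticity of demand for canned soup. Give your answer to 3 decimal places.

-1.155

With a constant price, Q₁ = 9266.28/20.87 = 444.000 and Q₂ = 7150.06/20.87 = 342.600 (equivalently, work directly with expenditure since P cancels).
Midpoint %ΔQ = (7150.06 − 9266.28)/8208.17 = -0.25782; midpoint %ΔI = (77010 − 61550)/69280 = 0.22315.
η = -0.25782 / 0.22315 = -1.155.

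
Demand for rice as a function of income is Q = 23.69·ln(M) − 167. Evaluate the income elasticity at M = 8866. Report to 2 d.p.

0.49

At M = 8866: Q = 48.342.
dQ/dM = 23.69/M = 0.00267201 at this income.
η = (dQ/dM)·(M/Q) = 0.00267201 × (8866/48.342) = 0.49.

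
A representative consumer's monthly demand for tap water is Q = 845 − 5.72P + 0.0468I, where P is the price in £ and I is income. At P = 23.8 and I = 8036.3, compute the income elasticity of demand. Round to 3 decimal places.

At P = 23.8, I = 8036.3: Q = 1084.963.
Holding P constant, ∂Q/∂I = 0.0468.
η_I = (∂Q/∂I)·(I/Q) = 0.0468 × (8036.3/1084.963) = 0.347.

0.347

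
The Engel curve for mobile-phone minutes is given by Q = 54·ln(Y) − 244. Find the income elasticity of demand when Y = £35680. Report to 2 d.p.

0.17

At Y = 35680: Q = 322.047.
dQ/dY = 54/Y = 0.00151345 at this income.
η = (dQ/dY)·(Y/Q) = 0.00151345 × (35680/322.047) = 0.17.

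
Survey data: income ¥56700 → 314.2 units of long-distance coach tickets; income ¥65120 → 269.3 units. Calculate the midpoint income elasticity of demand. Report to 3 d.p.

ΔQ = 269.3 − 314.2 = -44.9; midpoint Q̄ = (314.2 + 269.3)/2 = 291.75.
ΔI = 65120 − 56700 = 8420; midpoint Ī = (56700 + 65120)/2 = 60910.
η = (ΔQ/Q̄) ÷ (ΔI/Ī) = (-44.9/291.75) ÷ (8420/60910) = -1.113.

-1.113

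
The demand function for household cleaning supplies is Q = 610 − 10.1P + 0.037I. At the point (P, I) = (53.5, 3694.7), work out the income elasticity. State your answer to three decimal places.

At P = 53.5, I = 3694.7: Q = 206.354.
Holding P constant, ∂Q/∂I = 0.037.
η_I = (∂Q/∂I)·(I/Q) = 0.037 × (3694.7/206.354) = 0.662.

0.662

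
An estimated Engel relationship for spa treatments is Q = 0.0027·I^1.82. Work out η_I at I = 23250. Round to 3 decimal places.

1.820

For Q = A·I^β the income elasticity is constant and equal to β.
Here β = 1.82, so η = 1.820.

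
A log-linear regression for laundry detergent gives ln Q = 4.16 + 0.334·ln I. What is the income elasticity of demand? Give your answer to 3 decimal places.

In a log-linear demand, the coefficient on ln I is the income elasticity.
So η = 0.334.

0.334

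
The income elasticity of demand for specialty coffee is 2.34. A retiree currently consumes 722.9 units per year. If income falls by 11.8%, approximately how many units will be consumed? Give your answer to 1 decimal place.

%ΔQ ≈ η × %ΔI = 2.34 × (-11.8%) = -27.612%.
New Q ≈ 722.9 × (1 − 0.27612) = 523.3.

523.3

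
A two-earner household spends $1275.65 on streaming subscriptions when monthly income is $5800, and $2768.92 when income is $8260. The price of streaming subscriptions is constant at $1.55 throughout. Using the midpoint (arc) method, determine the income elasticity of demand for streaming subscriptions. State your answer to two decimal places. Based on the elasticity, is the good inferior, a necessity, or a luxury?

With a constant price, Q₁ = 1275.65/1.55 = 823.000 and Q₂ = 2768.92/1.55 = 1786.400 (equivalently, work directly with expenditure since P cancels).
Midpoint %ΔQ = (2768.92 − 1275.65)/2022.29 = 0.73841; midpoint %ΔI = (8260 − 5800)/7030 = 0.34993.
η = 0.73841 / 0.34993 = 2.11.
η > 1 ⇒ luxury.

2.11 (luxury)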